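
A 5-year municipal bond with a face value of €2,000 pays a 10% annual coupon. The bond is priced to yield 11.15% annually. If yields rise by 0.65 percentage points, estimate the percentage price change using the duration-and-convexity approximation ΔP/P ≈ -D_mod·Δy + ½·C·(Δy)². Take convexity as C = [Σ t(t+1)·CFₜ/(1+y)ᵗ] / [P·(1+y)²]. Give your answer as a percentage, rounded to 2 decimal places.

-2.39%

With y = 0.1115:
  t   CF        PV=CF/(1+0.1115)^t    t·PV        t(t+1)·PV
  1       200.00       179.9370       179.9370         359.8740
  2       200.00       161.8867       323.7733         971.3200
  3       200.00       145.6470       436.9411       1,747.7642
  4       200.00       131.0365       524.1458       2,620.7291
  5     2,200.00     1,296.8070     6,484.0350      38,904.2100
  Σ                  1,915.3141     7,948.8322      44,603.8972
P = 1,915.3141; D_Mac = 4.15015 yrs; D_mod = 3.73382 yrs; C = 18.85011.
Duration effect: -3.73382 × (+0.0065) = -0.024270
Convexity effect: 0.5 × 18.85011 × (0.0065)² = +0.0003982
ΔP/P ≈ -0.024270 + 0.0003982 = -0.023872 = -2.3872%.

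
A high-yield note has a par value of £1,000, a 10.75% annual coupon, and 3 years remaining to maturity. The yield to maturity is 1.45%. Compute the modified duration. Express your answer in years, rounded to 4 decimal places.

2.7118 years

Periodic yield y = 0.0145. First find Macaulay duration:
  t   CF        PV=CF/(1+0.0145)^t    t·PV
  1       107.50       105.9635       105.9635
  2       107.50       104.4490       208.8980
  3     1,107.50     1,060.6878     3,182.0635
  Σ                  1,271.1004     3,496.9250
P = 1,271.1004; Macaulay duration = 3,496.9250 / 1,271.1004 = 2.75110 years.
Modified duration = D_Mac / (1 + y) = 2.75110 / 1.0145 = 2.71178 years.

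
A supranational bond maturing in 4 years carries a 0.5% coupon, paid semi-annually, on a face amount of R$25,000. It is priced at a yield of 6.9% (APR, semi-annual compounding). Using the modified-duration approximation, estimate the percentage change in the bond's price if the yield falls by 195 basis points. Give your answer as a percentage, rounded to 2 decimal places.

Periodic yield y = 0.0345. Modified duration first:
  t   CF        PV=CF/(1+0.0345)^t    t·PV
  1        62.50        60.4157        60.4157
  2        62.50        58.4008       116.8017
  3        62.50        56.4532       169.3596
  4        62.50        54.5705       218.2821
  5        62.50        52.7506       263.7531
  6        62.50        50.9914       305.9485
  7        62.50        49.2909       345.0361
  8    25,062.50    19,106.4688   152,851.7506
  Σ                 19,489.3419   154,331.3472
P = 19,489.3419; D_Mac = 7.91876 half-year periods = 3.95938 yrs; D_mod = 3.95938/(1+0.0345) = 3.82734 yrs.
ΔP/P ≈ -D_mod · Δy = -3.82734 × (-0.0195) = +0.074633 = +7.4633%.

+7.46%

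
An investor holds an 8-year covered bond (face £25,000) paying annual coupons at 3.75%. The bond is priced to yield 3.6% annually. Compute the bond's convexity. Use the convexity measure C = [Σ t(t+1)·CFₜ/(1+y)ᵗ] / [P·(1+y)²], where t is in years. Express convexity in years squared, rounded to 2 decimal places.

56.70

With y = 0.036:
  t   CF        PV=CF/(1+0.036)^t    t·PV        t(t+1)·PV
  1       937.50       904.9228       904.9228       1,809.8456
  2       937.50       873.4776     1,746.9552       5,240.8655
  3       937.50       843.1251     2,529.3753      10,117.5010
  4       937.50       813.8273     3,255.3092      16,276.5460
  5       937.50       785.5476     3,927.7379      23,566.4276
  6       937.50       758.2506     4,549.5034      31,846.5238
  7       937.50       731.9021     5,123.3146      40,986.5172
  8    25,937.50    19,545.6479   156,365.1831   1,407,286.6480
  Σ                 25,256.7009   178,402.3015   1,537,130.8748
P = 25,256.7009.
Convexity = Σ t(t+1)·PV / [P·(1+y)²] = 1,537,130.8748 / (25,256.7009 × 1.073296) = 56.70413.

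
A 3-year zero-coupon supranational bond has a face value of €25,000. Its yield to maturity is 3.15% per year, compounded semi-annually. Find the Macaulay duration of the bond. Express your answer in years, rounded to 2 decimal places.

A zero-coupon bond has a single cash flow at maturity, so its Macaulay duration equals its maturity: 3 years.
(Equivalently: 6 semi-annual periods ÷ 2 = 3 years.)

3.00 years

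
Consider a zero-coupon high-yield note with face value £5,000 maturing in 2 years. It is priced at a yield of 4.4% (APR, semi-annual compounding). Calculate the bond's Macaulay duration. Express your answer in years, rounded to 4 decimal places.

2.0000 years

A zero-coupon bond has a single cash flow at maturity, so its Macaulay duration equals its maturity: 2 years.
(Equivalently: 4 semi-annual periods ÷ 2 = 2 years.)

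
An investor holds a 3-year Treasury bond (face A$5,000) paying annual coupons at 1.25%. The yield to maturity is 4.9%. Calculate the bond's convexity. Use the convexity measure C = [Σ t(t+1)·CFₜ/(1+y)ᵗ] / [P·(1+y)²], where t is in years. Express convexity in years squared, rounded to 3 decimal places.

With y = 0.049:
  t   CF        PV=CF/(1+0.049)^t    t·PV        t(t+1)·PV
  1        62.50        59.5806        59.5806         119.1611
  2        62.50        56.7975       113.5950         340.7849
  3     5,062.50     4,385.6965    13,157.0894      52,628.3577
  Σ                  4,502.0745    13,330.2649      53,088.3037
P = 4,502.0745.
Convexity = Σ t(t+1)·PV / [P·(1+y)²] = 53,088.3037 / (4,502.0745 × 1.100401) = 10.71606.

10.716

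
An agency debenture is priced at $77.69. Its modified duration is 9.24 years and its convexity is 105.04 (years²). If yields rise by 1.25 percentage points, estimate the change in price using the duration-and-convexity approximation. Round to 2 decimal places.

-$8.34

Duration effect: -D_mod·Δy = -9.24 × (+0.0125) = -0.115500
Convexity effect: ½·C·(Δy)² = 0.5 × 105.04 × (0.0125)² = +0.00820625
ΔP/P ≈ -0.115500 + 0.00820625 = -0.10729375
ΔP ≈ 77.69 × (-0.10729375) = -8.3356514375.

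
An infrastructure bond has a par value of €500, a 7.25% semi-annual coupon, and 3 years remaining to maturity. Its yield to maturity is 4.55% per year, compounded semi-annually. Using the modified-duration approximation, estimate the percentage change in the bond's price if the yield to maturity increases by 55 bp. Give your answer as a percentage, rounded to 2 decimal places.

-1.48%

Periodic yield y = 0.02275. Modified duration first:
  t   CF        PV=CF/(1+0.02275)^t    t·PV
  1       18.125        17.7218        17.7218
  2       18.125        17.3276        34.6552
  3       18.125        16.9422        50.8266
  4       18.125        16.5653        66.2613
  5       18.125        16.1969        80.9843
  6      518.125       452.7074     2,716.2446
  Σ                    537.4612     2,966.6938
P = 537.4612; D_Mac = 5.51983 half-year periods = 2.75991 yrs; D_mod = 2.75991/(1+0.02275) = 2.69852 yrs.
ΔP/P ≈ -D_mod · Δy = -2.69852 × (+0.0055) = -0.014842 = -1.4842%.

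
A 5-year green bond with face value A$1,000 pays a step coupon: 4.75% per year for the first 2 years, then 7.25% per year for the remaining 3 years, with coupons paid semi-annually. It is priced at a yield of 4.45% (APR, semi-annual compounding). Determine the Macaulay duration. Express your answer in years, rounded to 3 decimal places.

Periodic yield y = 0.02225. Discount each cash flow and weight by its period:
  t   CF        PV=CF/(1+0.02225)^t    t·PV
  1        23.75        23.2331        23.2331
  2        23.75        22.7274        45.4548
  3        23.75        22.2327        66.6981
  4        23.75        21.7488        86.9952
  5        36.25        32.4730       162.3650
  6        36.25        31.7662       190.5972
  7        36.25        31.0748       217.5235
  8        36.25        30.3984       243.1874
  9        36.25        29.7368       267.6310
  10    1,036.25       831.5595     8,315.5954
  Σ                  1,076.9507     9,619.2807
Price P = Σ PV = 1,076.9507.
Macaulay duration = Σ(t·PV) / P = 9,619.2807 / 1,076.9507 = 8.93196 half-year periods.
In years: 8.93196 / 2 = 4.46598 years.

4.466 years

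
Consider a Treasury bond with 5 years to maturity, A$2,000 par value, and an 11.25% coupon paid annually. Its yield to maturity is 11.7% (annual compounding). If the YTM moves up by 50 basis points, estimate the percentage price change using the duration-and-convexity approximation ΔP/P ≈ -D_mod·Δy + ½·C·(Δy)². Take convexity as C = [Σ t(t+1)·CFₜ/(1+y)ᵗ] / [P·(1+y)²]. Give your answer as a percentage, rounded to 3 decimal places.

With y = 0.117:
  t   CF        PV=CF/(1+0.117)^t    t·PV        t(t+1)·PV
  1       225.00       201.4324       201.4324         402.8648
  2       225.00       180.3334       360.6668       1,082.0004
  3       225.00       161.4444       484.3332       1,937.3329
  4       225.00       144.5339       578.1357       2,890.6787
  5     2,225.00     1,279.5703     6,397.8515      38,387.1089
  Σ                  1,967.3144     8,022.4196      44,699.9856
P = 1,967.3144; D_Mac = 4.07785 yrs; D_mod = 3.65072 yrs; C = 18.21073.
Duration effect: -3.65072 × (+0.005) = -0.018254
Convexity effect: 0.5 × 18.21073 × (0.005)² = +0.0002276
ΔP/P ≈ -0.018254 + 0.0002276 = -0.018026 = -1.8026%.

-1.803%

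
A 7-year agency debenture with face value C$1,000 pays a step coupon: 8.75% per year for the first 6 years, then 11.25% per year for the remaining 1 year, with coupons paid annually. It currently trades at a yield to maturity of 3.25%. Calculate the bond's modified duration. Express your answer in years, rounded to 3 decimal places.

5.576 years

Periodic yield y = 0.0325. First find Macaulay duration:
  t   CF        PV=CF/(1+0.0325)^t    t·PV
  1        87.50        84.7458        84.7458
  2        87.50        82.0782       164.1564
  3        87.50        79.4946       238.4839
  4        87.50        76.9924       307.9696
  5        87.50        74.5689       372.8445
  6        87.50        72.2217       433.3302
  7     1,112.50       889.3436     6,225.4054
  Σ                  1,359.4452     7,826.9358
P = 1,359.4452; Macaulay duration = 7,826.9358 / 1,359.4452 = 5.75745 years.
Modified duration = D_Mac / (1 + y) = 5.75745 / 1.0325 = 5.57622 years.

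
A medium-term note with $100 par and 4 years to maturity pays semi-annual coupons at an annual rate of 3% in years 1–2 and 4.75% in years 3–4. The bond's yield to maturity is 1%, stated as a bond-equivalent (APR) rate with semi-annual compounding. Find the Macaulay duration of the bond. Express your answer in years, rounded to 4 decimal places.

Periodic yield y = 0.005. Discount each cash flow and weight by its period:
  t   CF        PV=CF/(1+0.005)^t    t·PV
  1        1.500         1.4925         1.4925
  2        1.500         1.4851         2.9702
  3        1.500         1.4777         4.4332
  4        1.500         1.4704         5.8815
  5        2.375         2.3165        11.5825
  6        2.375         2.3050        13.8299
  7        2.375         2.2935        16.0546
  8      102.375        98.3706       786.9650
  Σ                    111.2114       843.2094
Price P = Σ PV = 111.2114.
Macaulay duration = Σ(t·PV) / P = 843.2094 / 111.2114 = 7.58204 half-year periods.
In years: 7.58204 / 2 = 3.79102 years.

3.7910 years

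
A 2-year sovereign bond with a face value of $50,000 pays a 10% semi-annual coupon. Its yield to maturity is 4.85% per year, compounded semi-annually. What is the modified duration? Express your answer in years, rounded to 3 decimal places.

Periodic yield y = 0.02425. First find Macaulay duration:
  t   CF        PV=CF/(1+0.02425)^t    t·PV
  1     2,500.00     2,440.8103     2,440.8103
  2     2,500.00     2,383.0221     4,766.0441
  3     2,500.00     2,326.6020     6,979.8059
  4    52,500.00    47,701.8709   190,807.4837
  Σ                 54,852.3053   204,994.1441
P = 54,852.3053; Macaulay duration = 204,994.1441 / 54,852.3053 = 3.73720 half-year periods = 1.86860 years.
Modified duration = D_Mac / (1 + y) = 1.86860 / 1.02425 = 1.82436 years.

1.824 years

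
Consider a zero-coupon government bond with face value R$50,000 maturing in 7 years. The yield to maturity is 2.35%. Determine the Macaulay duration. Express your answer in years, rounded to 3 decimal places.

7.000 years

A zero-coupon bond has a single cash flow at maturity, so its Macaulay duration equals its maturity: 7 years.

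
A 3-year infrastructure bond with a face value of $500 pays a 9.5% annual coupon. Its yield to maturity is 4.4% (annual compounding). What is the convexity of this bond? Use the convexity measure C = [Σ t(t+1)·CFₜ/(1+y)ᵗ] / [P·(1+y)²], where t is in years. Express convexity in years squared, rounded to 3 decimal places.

With y = 0.044:
  t   CF        PV=CF/(1+0.044)^t    t·PV        t(t+1)·PV
  1        47.50        45.4981        45.4981          90.9962
  2        47.50        43.5805        87.1611         261.4832
  3       547.50       481.1524     1,443.4571       5,773.8284
  Σ                    570.2310     1,576.1163       6,126.3078
P = 570.2310.
Convexity = Σ t(t+1)·PV / [P·(1+y)²] = 6,126.3078 / (570.2310 × 1.089936) = 9.85705.

9.857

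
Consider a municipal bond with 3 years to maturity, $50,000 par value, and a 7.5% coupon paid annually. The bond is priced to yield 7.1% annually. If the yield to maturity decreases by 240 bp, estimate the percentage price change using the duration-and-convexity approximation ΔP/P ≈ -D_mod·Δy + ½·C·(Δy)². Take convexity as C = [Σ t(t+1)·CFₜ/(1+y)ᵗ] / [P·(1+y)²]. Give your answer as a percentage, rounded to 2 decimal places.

With y = 0.071:
  t   CF        PV=CF/(1+0.071)^t    t·PV        t(t+1)·PV
  1     3,750.00     3,501.4006     3,501.4006       7,002.8011
  2     3,750.00     3,269.2816     6,538.5631      19,615.6894
  3    53,750.00    43,753.2236   131,259.6708     525,038.6833
  Σ                 50,523.9057   141,299.6345     551,657.1739
P = 50,523.9057; D_Mac = 2.79669 yrs; D_mod = 2.61129 yrs; C = 9.51905.
Duration effect: -2.61129 × (-0.024) = +0.062671
Convexity effect: 0.5 × 9.51905 × (-0.024)² = +0.0027415
ΔP/P ≈ +0.062671 + 0.0027415 = +0.065412 = +6.5412%.

+6.54%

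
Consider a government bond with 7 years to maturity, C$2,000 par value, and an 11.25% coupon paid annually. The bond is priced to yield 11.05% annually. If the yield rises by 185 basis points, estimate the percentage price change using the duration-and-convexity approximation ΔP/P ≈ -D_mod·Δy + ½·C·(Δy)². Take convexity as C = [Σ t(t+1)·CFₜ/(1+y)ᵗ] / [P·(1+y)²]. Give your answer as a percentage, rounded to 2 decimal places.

-8.16%

With y = 0.1105:
  t   CF        PV=CF/(1+0.1105)^t    t·PV        t(t+1)·PV
  1       225.00       202.6114       202.6114         405.2229
  2       225.00       182.4506       364.9013       1,094.7038
  3       225.00       164.2959       492.8878       1,971.5513
  4       225.00       147.9477       591.7909       2,958.9543
  5       225.00       133.2262       666.1311       3,996.7866
  6       225.00       119.9696       719.8175       5,038.7224
  7     2,225.00     1,068.3168     7,478.2179      59,825.7432
  Σ                  2,018.8184    10,516.3579      75,291.6844
P = 2,018.8184; D_Mac = 5.20916 yrs; D_mod = 4.69083 yrs; C = 30.24215.
Duration effect: -4.69083 × (+0.0185) = -0.086780
Convexity effect: 0.5 × 30.24215 × (0.0185)² = +0.0051752
ΔP/P ≈ -0.086780 + 0.0051752 = -0.081605 = -8.1605%.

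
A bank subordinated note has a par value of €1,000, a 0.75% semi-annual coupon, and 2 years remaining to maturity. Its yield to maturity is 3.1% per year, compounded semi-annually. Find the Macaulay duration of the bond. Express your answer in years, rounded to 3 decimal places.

Periodic yield y = 0.0155. Discount each cash flow and weight by its period:
  t   CF        PV=CF/(1+0.0155)^t    t·PV
  1         3.75         3.6928         3.6928
  2         3.75         3.6364         7.2728
  3         3.75         3.5809        10.7427
  4     1,003.75       943.8562     3,775.4249
  Σ                    954.7663     3,797.1332
Price P = Σ PV = 954.7663.
Macaulay duration = Σ(t·PV) / P = 3,797.1332 / 954.7663 = 3.97703 half-year periods.
In years: 3.97703 / 2 = 1.98851 years.

1.989 years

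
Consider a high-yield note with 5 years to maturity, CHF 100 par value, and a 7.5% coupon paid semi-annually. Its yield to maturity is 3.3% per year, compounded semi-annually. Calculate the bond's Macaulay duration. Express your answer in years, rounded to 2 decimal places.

Periodic yield y = 0.0165. Discount each cash flow and weight by its period:
  t   CF        PV=CF/(1+0.0165)^t    t·PV
  1         3.75         3.6891         3.6891
  2         3.75         3.6292         7.2585
  3         3.75         3.5703        10.7110
  4         3.75         3.5124        14.0495
  5         3.75         3.4554        17.2768
  6         3.75         3.3993        20.3957
  7         3.75         3.3441        23.4087
  8         3.75         3.2898        26.3186
  9         3.75         3.2364        29.1278
  10      103.75        88.0875       880.8750
  Σ                    119.2136     1,033.1107
Price P = Σ PV = 119.2136.
Macaulay duration = Σ(t·PV) / P = 1,033.1107 / 119.2136 = 8.66605 half-year periods.
In years: 8.66605 / 2 = 4.33302 years.

4.33 years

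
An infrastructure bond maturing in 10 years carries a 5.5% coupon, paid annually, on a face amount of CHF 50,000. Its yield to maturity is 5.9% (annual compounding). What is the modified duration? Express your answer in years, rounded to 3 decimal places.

Periodic yield y = 0.059. First find Macaulay duration:
  t   CF        PV=CF/(1+0.059)^t    t·PV
  1     2,750.00     2,596.7894     2,596.7894
  2     2,750.00     2,452.1147     4,904.2293
  3     2,750.00     2,315.5002     6,946.5005
  4     2,750.00     2,186.4968     8,745.9873
  5     2,750.00     2,064.6807    10,323.4034
  6     2,750.00     1,949.6513    11,697.9075
  7     2,750.00     1,841.0305    12,887.2132
  8     2,750.00     1,738.4612    13,907.6899
  9     2,750.00     1,641.6065    14,774.4582
  10   52,750.00    29,734.6522   297,346.5219
  Σ                 48,520.9834   384,130.7007
P = 48,520.9834; Macaulay duration = 384,130.7007 / 48,520.9834 = 7.91680 years.
Modified duration = D_Mac / (1 + y) = 7.91680 / 1.059 = 7.47573 years.

7.476 years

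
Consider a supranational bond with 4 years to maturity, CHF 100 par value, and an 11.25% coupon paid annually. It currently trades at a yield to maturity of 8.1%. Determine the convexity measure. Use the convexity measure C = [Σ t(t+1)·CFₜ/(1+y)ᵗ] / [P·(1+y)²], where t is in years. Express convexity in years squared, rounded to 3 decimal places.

With y = 0.081:
  t   CF        PV=CF/(1+0.081)^t    t·PV        t(t+1)·PV
  1        11.25        10.4070        10.4070          20.8141
  2        11.25         9.6272        19.2545          57.7634
  3        11.25         8.9059        26.7176         106.8702
  4       111.25        81.4699       325.8796       1,629.3982
  Σ                    110.4100       382.2587       1,814.8459
P = 110.4100.
Convexity = Σ t(t+1)·PV / [P·(1+y)²] = 1,814.8459 / (110.4100 × 1.168561) = 14.06630.

14.066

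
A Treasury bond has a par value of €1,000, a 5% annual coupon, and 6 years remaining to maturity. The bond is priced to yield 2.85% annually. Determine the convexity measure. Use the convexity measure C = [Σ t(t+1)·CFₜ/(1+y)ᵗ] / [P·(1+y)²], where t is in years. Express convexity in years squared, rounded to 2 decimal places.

With y = 0.0285:
  t   CF        PV=CF/(1+0.0285)^t    t·PV        t(t+1)·PV
  1        50.00        48.6145        48.6145          97.2290
  2        50.00        47.2674        94.5347         283.6042
  3        50.00        45.9576       137.8727         551.4909
  4        50.00        44.6841       178.7363         893.6816
  5        50.00        43.4459       217.2294       1,303.3762
  6     1,050.00       887.0815     5,322.4890      37,257.4231
  Σ                  1,117.0509     5,999.4766      40,386.8049
P = 1,117.0509.
Convexity = Σ t(t+1)·PV / [P·(1+y)²] = 40,386.8049 / (1,117.0509 × 1.057812) = 34.17889.

34.18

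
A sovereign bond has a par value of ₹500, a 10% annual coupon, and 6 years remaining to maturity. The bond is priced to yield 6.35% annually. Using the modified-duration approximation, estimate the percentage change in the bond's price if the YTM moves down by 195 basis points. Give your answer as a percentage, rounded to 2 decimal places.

+8.97%

Periodic yield y = 0.0635. Modified duration first:
  t   CF        PV=CF/(1+0.0635)^t    t·PV
  1        50.00        47.0146        47.0146
  2        50.00        44.2074        88.4148
  3        50.00        41.5678       124.7035
  4        50.00        39.0859       156.3436
  5        50.00        36.7521       183.7607
  6       550.00       380.1349     2,280.8093
  Σ                    588.7627     2,881.0464
P = 588.7627; D_Mac = 4.89339 yrs; D_mod = 4.89339/(1+0.0635) = 4.60121 yrs.
ΔP/P ≈ -D_mod · Δy = -4.60121 × (-0.0195) = +0.089724 = +8.9724%.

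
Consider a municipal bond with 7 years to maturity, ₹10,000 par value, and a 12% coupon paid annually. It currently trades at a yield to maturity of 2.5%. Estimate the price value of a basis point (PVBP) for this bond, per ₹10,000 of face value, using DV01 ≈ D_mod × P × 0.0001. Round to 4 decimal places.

Periodic yield y = 0.025.
  t   CF        PV=CF/(1+0.025)^t    t·PV
  1     1,200.00     1,170.7317     1,170.7317
  2     1,200.00     1,142.1773     2,284.3546
  3     1,200.00     1,114.3193     3,342.9579
  4     1,200.00     1,087.1408     4,348.5631
  5     1,200.00     1,060.6251     5,303.1257
  6     1,200.00     1,034.7562     6,208.5374
  7    11,200.00     9,422.1706    65,955.1944
  Σ                 16,031.9211    88,613.4648
P = 16,031.9211; D_Mac = 5.52731 yrs; D_mod = 5.39250 yrs.
DV01 ≈ 5.39250 × 16,031.9211 × 0.0001 = 8.645216.

₹8.6452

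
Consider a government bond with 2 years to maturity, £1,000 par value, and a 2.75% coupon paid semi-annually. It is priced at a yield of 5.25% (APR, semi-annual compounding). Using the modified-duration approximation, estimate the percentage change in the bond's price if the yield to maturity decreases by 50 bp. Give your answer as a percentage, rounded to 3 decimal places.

+0.954%

Periodic yield y = 0.02625. Modified duration first:
  t   CF        PV=CF/(1+0.02625)^t    t·PV
  1        13.75        13.3983        13.3983
  2        13.75        13.0556        26.1112
  3        13.75        12.7216        38.1649
  4     1,013.75       913.9411     3,655.7642
  Σ                    953.1166     3,733.4386
P = 953.1166; D_Mac = 3.91708 half-year periods = 1.95854 yrs; D_mod = 1.95854/(1+0.02625) = 1.90845 yrs.
ΔP/P ≈ -D_mod · Δy = -1.90845 × (-0.005) = +0.009542 = +0.9542%.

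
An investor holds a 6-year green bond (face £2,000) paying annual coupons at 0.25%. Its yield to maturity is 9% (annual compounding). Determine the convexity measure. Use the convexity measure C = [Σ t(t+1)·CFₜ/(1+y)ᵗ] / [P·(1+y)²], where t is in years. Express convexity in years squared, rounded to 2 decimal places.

34.96

With y = 0.09:
  t   CF        PV=CF/(1+0.09)^t    t·PV        t(t+1)·PV
  1         5.00         4.5872         4.5872           9.1743
  2         5.00         4.2084         8.4168          25.2504
  3         5.00         3.8609        11.5828          46.3310
  4         5.00         3.5421        14.1685          70.8425
  5         5.00         3.2497        16.2483          97.4897
  6     2,005.00     1,195.5160     7,173.0959      50,211.6716
  Σ                  1,214.9642     7,228.0994      50,460.7595
P = 1,214.9642.
Convexity = Σ t(t+1)·PV / [P·(1+y)²] = 50,460.7595 / (1,214.9642 × 1.188100) = 34.95725.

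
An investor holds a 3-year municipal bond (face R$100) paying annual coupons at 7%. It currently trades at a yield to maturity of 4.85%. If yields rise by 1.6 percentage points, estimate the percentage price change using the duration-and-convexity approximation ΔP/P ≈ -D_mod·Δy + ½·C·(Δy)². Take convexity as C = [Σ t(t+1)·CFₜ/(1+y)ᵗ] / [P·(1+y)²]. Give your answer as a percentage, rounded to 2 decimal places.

-4.17%

With y = 0.0485:
  t   CF        PV=CF/(1+0.0485)^t    t·PV        t(t+1)·PV
  1         7.00         6.6762         6.6762          13.3524
  2         7.00         6.3674        12.7348          38.2043
  3       107.00        92.8279       278.4837       1,113.9347
  Σ                    105.8715       297.8946       1,165.4914
P = 105.8715; D_Mac = 2.81374 yrs; D_mod = 2.68358 yrs; C = 10.01367.
Duration effect: -2.68358 × (+0.016) = -0.042937
Convexity effect: 0.5 × 10.01367 × (0.016)² = +0.0012817
ΔP/P ≈ -0.042937 + 0.0012817 = -0.041656 = -4.1656%.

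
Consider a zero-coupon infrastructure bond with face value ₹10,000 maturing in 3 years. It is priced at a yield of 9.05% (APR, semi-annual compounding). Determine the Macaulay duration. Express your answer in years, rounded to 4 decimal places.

A zero-coupon bond has a single cash flow at maturity, so its Macaulay duration equals its maturity: 3 years.
(Equivalently: 6 semi-annual periods ÷ 2 = 3 years.)

3.0000 years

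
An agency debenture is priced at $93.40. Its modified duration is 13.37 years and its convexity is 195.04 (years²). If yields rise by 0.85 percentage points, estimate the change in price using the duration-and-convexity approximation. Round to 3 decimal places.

Duration effect: -D_mod·Δy = -13.37 × (+0.0085) = -0.113645
Convexity effect: ½·C·(Δy)² = 0.5 × 195.04 × (0.0085)² = +0.00704582
ΔP/P ≈ -0.113645 + 0.00704582 = -0.10659918
ΔP ≈ 93.40 × (-0.10659918) = -9.956363412.

-$9.956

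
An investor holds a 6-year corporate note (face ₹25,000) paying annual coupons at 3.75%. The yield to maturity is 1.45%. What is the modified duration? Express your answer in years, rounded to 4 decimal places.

5.4402 years

Periodic yield y = 0.0145. First find Macaulay duration:
  t   CF        PV=CF/(1+0.0145)^t    t·PV
  1       937.50       924.1005       924.1005
  2       937.50       910.8926     1,821.7852
  3       937.50       897.8734     2,693.6203
  4       937.50       885.0403     3,540.1614
  5       937.50       872.3907     4,361.9534
  6    25,937.50    23,791.1703   142,747.0218
  Σ                 28,281.4679   156,088.6427
P = 28,281.4679; Macaulay duration = 156,088.6427 / 28,281.4679 = 5.51911 years.
Modified duration = D_Mac / (1 + y) = 5.51911 / 1.0145 = 5.44023 years.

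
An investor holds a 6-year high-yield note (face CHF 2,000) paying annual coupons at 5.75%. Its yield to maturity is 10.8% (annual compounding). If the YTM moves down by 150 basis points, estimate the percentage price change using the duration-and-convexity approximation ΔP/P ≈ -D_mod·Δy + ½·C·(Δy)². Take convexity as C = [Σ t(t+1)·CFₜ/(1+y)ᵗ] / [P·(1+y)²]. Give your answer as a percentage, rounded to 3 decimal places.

With y = 0.108:
  t   CF        PV=CF/(1+0.108)^t    t·PV        t(t+1)·PV
  1       115.00       103.7906       103.7906         207.5812
  2       115.00        93.6738       187.3477         562.0430
  3       115.00        84.5432       253.6295       1,014.5181
  4       115.00        76.3025       305.2100       1,526.0501
  5       115.00        68.8651       344.3254       2,065.9523
  6     2,115.00     1,143.0673     6,858.4039      48,008.8275
  Σ                  1,570.2425     8,052.7072      53,384.9723
P = 1,570.2425; D_Mac = 5.12832 yrs; D_mod = 4.62845 yrs; C = 27.69318.
Duration effect: -4.62845 × (-0.015) = +0.069427
Convexity effect: 0.5 × 27.69318 × (-0.015)² = +0.0031155
ΔP/P ≈ +0.069427 + 0.0031155 = +0.072542 = +7.2542%.

+7.254%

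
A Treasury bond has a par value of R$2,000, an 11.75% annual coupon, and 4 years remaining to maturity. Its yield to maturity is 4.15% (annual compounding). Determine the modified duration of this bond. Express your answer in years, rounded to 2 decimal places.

3.34 years

Periodic yield y = 0.0415. First find Macaulay duration:
  t   CF        PV=CF/(1+0.0415)^t    t·PV
  1       235.00       225.6361       225.6361
  2       235.00       216.6453       433.2906
  3       235.00       208.0128       624.0384
  4     2,235.00     1,899.5050     7,598.0198
  Σ                  2,549.7992     8,880.9849
P = 2,549.7992; Macaulay duration = 8,880.9849 / 2,549.7992 = 3.48301 years.
Modified duration = D_Mac / (1 + y) = 3.48301 / 1.0415 = 3.34423 years.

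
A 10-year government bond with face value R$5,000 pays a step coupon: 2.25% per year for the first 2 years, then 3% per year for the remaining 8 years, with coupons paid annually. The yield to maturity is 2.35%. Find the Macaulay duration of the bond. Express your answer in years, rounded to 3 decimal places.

8.928 years

Periodic yield y = 0.0235. Discount each cash flow and weight by its year:
  t   CF        PV=CF/(1+0.0235)^t    t·PV
  1       112.50       109.9170       109.9170
  2       112.50       107.3932       214.7864
  3       150.00       139.9032       419.7097
  4       150.00       136.6910       546.7639
  5       150.00       133.5525       667.7625
  6       150.00       130.4861       782.9165
  7       150.00       127.4901       892.4304
  8       150.00       124.5628       996.5027
  9       150.00       121.7028     1,095.3254
  10    5,150.00     4,082.5241    40,825.2412
  Σ                  5,214.2228    46,551.3556
Price P = Σ PV = 5,214.2228.
Macaulay duration = Σ(t·PV) / P = 46,551.3556 / 5,214.2228 = 8.92776 years.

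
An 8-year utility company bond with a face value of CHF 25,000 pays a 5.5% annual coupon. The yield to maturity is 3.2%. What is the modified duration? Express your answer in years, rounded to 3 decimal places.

6.580 years

Periodic yield y = 0.032. First find Macaulay duration:
  t   CF        PV=CF/(1+0.032)^t    t·PV
  1     1,375.00     1,332.3643     1,332.3643
  2     1,375.00     1,291.0507     2,582.1014
  3     1,375.00     1,251.0181     3,753.0544
  4     1,375.00     1,212.2269     4,848.9075
  5     1,375.00     1,174.6384     5,873.1922
  6     1,375.00     1,138.2155     6,829.2933
  7     1,375.00     1,102.9220     7,720.4543
  8    26,375.00    20,500.0486   164,000.3885
  Σ                 29,002.4847   196,939.7561
P = 29,002.4847; Macaulay duration = 196,939.7561 / 29,002.4847 = 6.79044 years.
Modified duration = D_Mac / (1 + y) = 6.79044 / 1.032 = 6.57989 years.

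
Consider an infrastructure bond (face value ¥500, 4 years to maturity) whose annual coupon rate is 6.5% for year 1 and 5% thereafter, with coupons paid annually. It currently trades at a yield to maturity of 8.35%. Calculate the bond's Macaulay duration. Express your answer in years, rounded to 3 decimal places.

Periodic yield y = 0.0835. Discount each cash flow and weight by its year:
  t   CF        PV=CF/(1+0.0835)^t    t·PV
  1        32.50        29.9954        29.9954
  2        25.00        21.2952        42.5904
  3        25.00        19.6541        58.9623
  4       525.00       380.9287     1,523.7146
  Σ                    451.8734     1,655.2628
Price P = Σ PV = 451.8734.
Macaulay duration = Σ(t·PV) / P = 1,655.2628 / 451.8734 = 3.66311 years.

3.663 years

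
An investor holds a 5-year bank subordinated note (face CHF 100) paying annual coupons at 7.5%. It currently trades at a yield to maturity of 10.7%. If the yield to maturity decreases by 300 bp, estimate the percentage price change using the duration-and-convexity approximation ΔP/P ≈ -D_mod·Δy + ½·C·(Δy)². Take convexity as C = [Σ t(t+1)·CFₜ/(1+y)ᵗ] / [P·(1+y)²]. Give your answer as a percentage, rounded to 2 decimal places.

With y = 0.107:
  t   CF        PV=CF/(1+0.107)^t    t·PV        t(t+1)·PV
  1         7.50         6.7751         6.7751          13.5501
  2         7.50         6.1202        12.2404          36.7212
  3         7.50         5.5286        16.5859          66.3437
  4         7.50         4.9943        19.9770          99.8851
  5       107.50        64.6652       323.3258       1,939.9548
  Σ                     88.0833       378.9042       2,156.4550
P = 88.0833; D_Mac = 4.30166 yrs; D_mod = 3.88587 yrs; C = 19.97797.
Duration effect: -3.88587 × (-0.03) = +0.116576
Convexity effect: 0.5 × 19.97797 × (-0.03)² = +0.0089901
ΔP/P ≈ +0.116576 + 0.0089901 = +0.125566 = +12.5566%.

+12.56%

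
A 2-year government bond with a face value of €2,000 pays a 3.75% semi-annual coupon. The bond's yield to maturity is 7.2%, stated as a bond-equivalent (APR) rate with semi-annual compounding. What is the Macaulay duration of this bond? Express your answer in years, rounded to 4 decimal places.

1.9434 years

Periodic yield y = 0.036. Discount each cash flow and weight by its period:
  t   CF        PV=CF/(1+0.036)^t    t·PV
  1        37.50        36.1969        36.1969
  2        37.50        34.9391        69.8782
  3        37.50        33.7250       101.1750
  4     2,037.50     1,768.7180     7,074.8720
  Σ                  1,873.5790     7,282.1221
Price P = Σ PV = 1,873.5790.
Macaulay duration = Σ(t·PV) / P = 7,282.1221 / 1,873.5790 = 3.88674 half-year periods.
In years: 3.88674 / 2 = 1.94337 years.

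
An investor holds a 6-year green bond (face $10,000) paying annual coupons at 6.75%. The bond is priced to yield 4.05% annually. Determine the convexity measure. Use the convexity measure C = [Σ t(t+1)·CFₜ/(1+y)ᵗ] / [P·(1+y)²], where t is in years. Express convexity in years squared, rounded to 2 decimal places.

31.86

With y = 0.0405:
  t   CF        PV=CF/(1+0.0405)^t    t·PV        t(t+1)·PV
  1       675.00       648.7266       648.7266       1,297.4531
  2       675.00       623.4758     1,246.9516       3,740.8548
  3       675.00       599.2079     1,797.6237       7,190.4946
  4       675.00       575.8846     2,303.5382      11,517.6912
  5       675.00       553.4691     2,767.3453      16,604.0719
  6    10,675.00     8,412.3121    50,473.8726     353,317.1079
  Σ                 11,413.0760    59,238.0579     393,667.6735
P = 11,413.0760.
Convexity = Σ t(t+1)·PV / [P·(1+y)²] = 393,667.6735 / (11,413.0760 × 1.082640) = 31.85979.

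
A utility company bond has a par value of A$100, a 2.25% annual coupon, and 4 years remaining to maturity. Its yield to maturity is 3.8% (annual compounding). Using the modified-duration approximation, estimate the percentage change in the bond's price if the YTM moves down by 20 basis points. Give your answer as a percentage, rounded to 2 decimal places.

+0.74%

Periodic yield y = 0.038. Modified duration first:
  t   CF        PV=CF/(1+0.038)^t    t·PV
  1         2.25         2.1676         2.1676
  2         2.25         2.0883         4.1766
  3         2.25         2.0118         6.0355
  4       102.25        88.0793       352.3172
  Σ                     94.3470       364.6969
P = 94.3470; D_Mac = 3.86548 yrs; D_mod = 3.86548/(1+0.038) = 3.72397 yrs.
ΔP/P ≈ -D_mod · Δy = -3.72397 × (-0.002) = +0.007448 = +0.7448%.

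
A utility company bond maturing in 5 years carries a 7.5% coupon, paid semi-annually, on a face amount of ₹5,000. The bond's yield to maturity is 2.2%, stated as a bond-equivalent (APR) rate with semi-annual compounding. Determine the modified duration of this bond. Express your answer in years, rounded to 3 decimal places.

Periodic yield y = 0.011. First find Macaulay duration:
  t   CF        PV=CF/(1+0.011)^t    t·PV
  1       187.50       185.4599       185.4599
  2       187.50       183.4421       366.8842
  3       187.50       181.4462       544.3385
  4       187.50       179.4720       717.8879
  5       187.50       177.5193       887.5963
  6       187.50       175.5878     1,053.5268
  7       187.50       173.6773     1,215.7414
  8       187.50       171.7877     1,374.3015
  9       187.50       169.9186     1,529.2672
  10    5,187.50     4,649.9315    46,499.3149
  Σ                  6,248.2423    54,374.3187
P = 6,248.2423; Macaulay duration = 54,374.3187 / 6,248.2423 = 8.70234 half-year periods = 4.35117 years.
Modified duration = D_Mac / (1 + y) = 4.35117 / 1.011 = 4.30383 years.

4.304 years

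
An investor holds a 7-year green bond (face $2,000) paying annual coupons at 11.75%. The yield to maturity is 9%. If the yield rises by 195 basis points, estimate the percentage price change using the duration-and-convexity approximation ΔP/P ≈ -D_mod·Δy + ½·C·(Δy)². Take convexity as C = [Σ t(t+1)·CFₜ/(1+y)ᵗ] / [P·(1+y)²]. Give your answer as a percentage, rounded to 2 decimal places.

With y = 0.09:
  t   CF        PV=CF/(1+0.09)^t    t·PV        t(t+1)·PV
  1       235.00       215.5963       215.5963         431.1927
  2       235.00       197.7948       395.5896       1,186.7688
  3       235.00       181.4631       544.3894       2,177.5574
  4       235.00       166.4799       665.9197       3,329.5985
  5       235.00       152.7339       763.6694       4,582.0163
  6       235.00       140.1228       840.7369       5,885.1585
  7     2,235.00     1,222.6215     8,558.3508      68,466.8061
  Σ                  2,276.8124    11,984.2520      86,059.0982
P = 2,276.8124; D_Mac = 5.26361 yrs; D_mod = 4.82900 yrs; C = 31.81387.
Duration effect: -4.82900 × (+0.0195) = -0.094165
Convexity effect: 0.5 × 31.81387 × (0.0195)² = +0.0060486
ΔP/P ≈ -0.094165 + 0.0060486 = -0.088117 = -8.8117%.

-8.81%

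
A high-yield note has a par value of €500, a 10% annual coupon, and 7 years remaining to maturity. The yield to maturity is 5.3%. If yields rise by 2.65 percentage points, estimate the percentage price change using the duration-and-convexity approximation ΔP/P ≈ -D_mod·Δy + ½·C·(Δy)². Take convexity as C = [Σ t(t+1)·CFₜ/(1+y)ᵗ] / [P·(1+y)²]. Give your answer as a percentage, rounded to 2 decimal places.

-12.69%

With y = 0.053:
  t   CF        PV=CF/(1+0.053)^t    t·PV        t(t+1)·PV
  1        50.00        47.4834        47.4834          94.9668
  2        50.00        45.0934        90.1869         270.5606
  3        50.00        42.8238       128.4713         513.8852
  4        50.00        40.6683       162.6734         813.3669
  5        50.00        38.6214       193.1071       1,158.6424
  6        50.00        36.6775       220.0650       1,540.4552
  7       550.00       383.1458     2,682.0207      21,456.1659
  Σ                    634.5137     3,524.0078      25,848.0429
P = 634.5137; D_Mac = 5.55387 yrs; D_mod = 5.27433 yrs; C = 36.73922.
Duration effect: -5.27433 × (+0.0265) = -0.139770
Convexity effect: 0.5 × 36.73922 × (0.0265)² = +0.0129001
ΔP/P ≈ -0.139770 + 0.0129001 = -0.126870 = -12.6870%.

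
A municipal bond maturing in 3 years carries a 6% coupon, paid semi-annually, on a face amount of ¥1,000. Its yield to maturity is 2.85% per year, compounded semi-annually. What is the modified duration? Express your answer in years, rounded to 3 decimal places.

Periodic yield y = 0.01425. First find Macaulay duration:
  t   CF        PV=CF/(1+0.01425)^t    t·PV
  1        30.00        29.5785        29.5785
  2        30.00        29.1629        58.3259
  3        30.00        28.7532        86.2596
  4        30.00        28.3492       113.3969
  5        30.00        27.9509       139.7546
  6     1,030.00       946.1655     5,676.9932
  Σ                  1,089.9603     6,104.3087
P = 1,089.9603; Macaulay duration = 6,104.3087 / 1,089.9603 = 5.60049 half-year periods = 2.80024 years.
Modified duration = D_Mac / (1 + y) = 2.80024 / 1.01425 = 2.76090 years.

2.761 years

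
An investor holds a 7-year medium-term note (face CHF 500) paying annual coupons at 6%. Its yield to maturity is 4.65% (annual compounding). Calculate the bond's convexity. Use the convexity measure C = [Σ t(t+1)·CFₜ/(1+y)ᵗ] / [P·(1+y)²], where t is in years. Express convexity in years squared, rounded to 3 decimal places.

41.131

With y = 0.0465:
  t   CF        PV=CF/(1+0.0465)^t    t·PV        t(t+1)·PV
  1        30.00        28.6670        28.6670          57.3340
  2        30.00        27.3932        54.7864         164.3592
  3        30.00        26.1760        78.5280         314.1122
  4        30.00        25.0129       100.0517         500.2583
  5        30.00        23.9015       119.5075         717.0449
  6        30.00        22.8395       137.0368         959.2574
  7       530.00       385.5682     2,698.9776      21,591.8208
  Σ                    539.5583     3,217.5550      24,304.1868
P = 539.5583.
Convexity = Σ t(t+1)·PV / [P·(1+y)²] = 24,304.1868 / (539.5583 × 1.095162) = 41.13052.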